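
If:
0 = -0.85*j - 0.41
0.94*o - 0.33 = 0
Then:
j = -0.48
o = 0.35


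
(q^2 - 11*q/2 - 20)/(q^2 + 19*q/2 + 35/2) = (q - 8)/(q + 7)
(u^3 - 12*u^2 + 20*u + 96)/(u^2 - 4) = (u^2 - 14*u + 48)/(u - 2)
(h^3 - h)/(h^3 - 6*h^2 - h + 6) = h/(h - 6)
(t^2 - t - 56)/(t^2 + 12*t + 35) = (t - 8)/(t + 5)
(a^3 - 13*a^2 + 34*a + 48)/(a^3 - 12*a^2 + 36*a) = (a^2 - 7*a - 8)/(a*(a - 6))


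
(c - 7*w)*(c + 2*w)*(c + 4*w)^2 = c^4 + 3*c^3*w - 38*c^2*w^2 - 192*c*w^3 - 224*w^4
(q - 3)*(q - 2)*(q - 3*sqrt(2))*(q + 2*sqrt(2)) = q^4 - 5*q^3 - sqrt(2)*q^3 - 6*q^2 + 5*sqrt(2)*q^2 - 6*sqrt(2)*q + 60*q - 72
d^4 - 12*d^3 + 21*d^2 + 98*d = d*(d - 7)^2*(d + 2)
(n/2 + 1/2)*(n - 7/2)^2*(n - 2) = n^4/2 - 4*n^3 + 69*n^2/8 + 7*n/8 - 49/4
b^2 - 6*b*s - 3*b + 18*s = (b - 3)*(b - 6*s)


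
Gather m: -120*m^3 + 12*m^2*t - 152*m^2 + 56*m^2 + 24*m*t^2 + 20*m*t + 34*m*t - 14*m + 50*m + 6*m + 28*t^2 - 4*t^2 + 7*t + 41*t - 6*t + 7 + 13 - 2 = -120*m^3 + m^2*(12*t - 96) + m*(24*t^2 + 54*t + 42) + 24*t^2 + 42*t + 18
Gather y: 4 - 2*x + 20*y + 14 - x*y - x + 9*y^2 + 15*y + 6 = -3*x + 9*y^2 + y*(35 - x) + 24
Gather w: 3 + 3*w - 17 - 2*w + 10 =w - 4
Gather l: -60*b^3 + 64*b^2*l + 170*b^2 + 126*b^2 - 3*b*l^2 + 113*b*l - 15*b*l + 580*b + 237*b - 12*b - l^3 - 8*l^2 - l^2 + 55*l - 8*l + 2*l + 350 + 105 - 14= -60*b^3 + 296*b^2 + 805*b - l^3 + l^2*(-3*b - 9) + l*(64*b^2 + 98*b + 49) + 441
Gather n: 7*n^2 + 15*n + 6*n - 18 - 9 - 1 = 7*n^2 + 21*n - 28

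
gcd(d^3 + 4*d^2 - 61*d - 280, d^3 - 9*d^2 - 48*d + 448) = d^2 - d - 56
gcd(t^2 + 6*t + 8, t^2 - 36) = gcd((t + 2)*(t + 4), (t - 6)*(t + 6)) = 1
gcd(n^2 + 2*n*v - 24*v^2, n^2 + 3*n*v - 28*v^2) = -n + 4*v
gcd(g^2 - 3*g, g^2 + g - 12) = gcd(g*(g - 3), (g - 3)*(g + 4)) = g - 3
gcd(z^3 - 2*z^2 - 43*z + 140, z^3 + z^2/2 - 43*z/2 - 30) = z - 5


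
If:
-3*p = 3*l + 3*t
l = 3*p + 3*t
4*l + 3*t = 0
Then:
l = 0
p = 0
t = 0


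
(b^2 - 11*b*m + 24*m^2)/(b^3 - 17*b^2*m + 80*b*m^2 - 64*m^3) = (b - 3*m)/(b^2 - 9*b*m + 8*m^2)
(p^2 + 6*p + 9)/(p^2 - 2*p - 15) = (p + 3)/(p - 5)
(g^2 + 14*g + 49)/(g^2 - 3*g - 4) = (g^2 + 14*g + 49)/(g^2 - 3*g - 4)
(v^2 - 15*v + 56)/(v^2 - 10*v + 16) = (v - 7)/(v - 2)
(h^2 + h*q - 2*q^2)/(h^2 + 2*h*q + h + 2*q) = (h - q)/(h + 1)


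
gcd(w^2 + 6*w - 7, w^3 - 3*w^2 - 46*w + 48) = w - 1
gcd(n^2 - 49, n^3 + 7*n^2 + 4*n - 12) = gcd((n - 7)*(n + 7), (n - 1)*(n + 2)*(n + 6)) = 1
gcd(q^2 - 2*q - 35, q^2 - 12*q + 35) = q - 7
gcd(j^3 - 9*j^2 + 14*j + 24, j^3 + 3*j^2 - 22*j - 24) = j^2 - 3*j - 4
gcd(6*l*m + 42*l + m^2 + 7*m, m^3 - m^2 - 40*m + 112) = m + 7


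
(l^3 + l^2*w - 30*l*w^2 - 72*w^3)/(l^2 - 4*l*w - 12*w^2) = (l^2 + 7*l*w + 12*w^2)/(l + 2*w)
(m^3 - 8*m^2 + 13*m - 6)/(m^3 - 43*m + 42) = (m - 1)/(m + 7)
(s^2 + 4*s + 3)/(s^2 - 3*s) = (s^2 + 4*s + 3)/(s*(s - 3))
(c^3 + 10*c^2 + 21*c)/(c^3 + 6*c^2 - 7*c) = (c + 3)/(c - 1)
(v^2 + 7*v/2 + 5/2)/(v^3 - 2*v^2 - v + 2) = (v + 5/2)/(v^2 - 3*v + 2)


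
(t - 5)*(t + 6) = t^2 + t - 30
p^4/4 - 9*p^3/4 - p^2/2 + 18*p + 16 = (p/2 + 1/2)*(p/2 + 1)*(p - 8)*(p - 4)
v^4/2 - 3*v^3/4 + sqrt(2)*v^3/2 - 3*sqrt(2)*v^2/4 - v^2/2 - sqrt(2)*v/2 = v*(v/2 + sqrt(2)/2)*(v - 2)*(v + 1/2)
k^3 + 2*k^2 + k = k*(k + 1)^2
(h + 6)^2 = h^2 + 12*h + 36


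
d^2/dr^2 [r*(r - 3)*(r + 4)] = 6*r + 2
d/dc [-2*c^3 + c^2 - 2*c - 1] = -6*c^2 + 2*c - 2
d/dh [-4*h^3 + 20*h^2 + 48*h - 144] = -12*h^2 + 40*h + 48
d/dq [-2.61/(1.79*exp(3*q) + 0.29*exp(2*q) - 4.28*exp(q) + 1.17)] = (14.0157*exp(2*q) + 1.5138*exp(q) - 11.1708)*exp(q)/(1.79*exp(3*q) + 0.29*exp(2*q) - 4.28*exp(q) + 1.17)^2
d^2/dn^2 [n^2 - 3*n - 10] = 2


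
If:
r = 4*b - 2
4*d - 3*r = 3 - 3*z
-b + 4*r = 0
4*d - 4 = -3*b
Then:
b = 8/15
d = 3/5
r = 2/15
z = 1/3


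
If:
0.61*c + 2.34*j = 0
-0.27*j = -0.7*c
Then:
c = 0.00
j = 0.00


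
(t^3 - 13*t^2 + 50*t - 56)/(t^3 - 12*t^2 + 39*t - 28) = (t - 2)/(t - 1)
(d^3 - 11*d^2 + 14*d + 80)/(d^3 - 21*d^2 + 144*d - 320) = (d + 2)/(d - 8)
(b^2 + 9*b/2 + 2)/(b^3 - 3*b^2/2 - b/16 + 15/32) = 16*(b + 4)/(16*b^2 - 32*b + 15)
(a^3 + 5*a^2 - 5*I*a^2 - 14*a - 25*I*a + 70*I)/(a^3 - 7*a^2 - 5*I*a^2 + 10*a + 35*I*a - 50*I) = (a + 7)/(a - 5)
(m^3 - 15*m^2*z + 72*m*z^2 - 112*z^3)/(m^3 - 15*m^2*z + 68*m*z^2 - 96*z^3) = (m^2 - 11*m*z + 28*z^2)/(m^2 - 11*m*z + 24*z^2)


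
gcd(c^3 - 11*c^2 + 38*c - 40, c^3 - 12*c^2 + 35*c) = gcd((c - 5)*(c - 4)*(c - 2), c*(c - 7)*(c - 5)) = c - 5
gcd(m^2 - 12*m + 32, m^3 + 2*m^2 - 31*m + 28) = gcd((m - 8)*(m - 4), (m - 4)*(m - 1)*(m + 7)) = m - 4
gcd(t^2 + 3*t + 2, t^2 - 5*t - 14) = t + 2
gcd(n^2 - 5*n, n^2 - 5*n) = n^2 - 5*n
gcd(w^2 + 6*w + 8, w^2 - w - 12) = 1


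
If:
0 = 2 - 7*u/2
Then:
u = 4/7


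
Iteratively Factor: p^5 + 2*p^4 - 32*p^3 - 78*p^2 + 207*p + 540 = (p + 4)*(p^4 - 2*p^3 - 24*p^2 + 18*p + 135) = (p + 3)*(p + 4)*(p^3 - 5*p^2 - 9*p + 45) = (p - 5)*(p + 3)*(p + 4)*(p^2 - 9) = (p - 5)*(p - 3)*(p + 3)*(p + 4)*(p + 3)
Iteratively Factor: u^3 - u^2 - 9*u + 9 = (u - 3)*(u^2 + 2*u - 3) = (u - 3)*(u + 3)*(u - 1)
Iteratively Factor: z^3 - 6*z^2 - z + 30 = (z - 3)*(z^2 - 3*z - 10) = (z - 5)*(z - 3)*(z + 2)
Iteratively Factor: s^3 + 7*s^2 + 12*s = (s + 4)*(s^2 + 3*s) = (s + 3)*(s + 4)*(s)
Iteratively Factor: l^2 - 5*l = (l)*(l - 5)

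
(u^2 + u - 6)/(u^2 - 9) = (u - 2)/(u - 3)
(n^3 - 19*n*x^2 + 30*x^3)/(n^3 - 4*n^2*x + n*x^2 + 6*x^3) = (n + 5*x)/(n + x)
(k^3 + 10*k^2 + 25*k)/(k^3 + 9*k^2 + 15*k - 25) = k/(k - 1)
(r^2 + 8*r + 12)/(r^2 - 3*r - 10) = (r + 6)/(r - 5)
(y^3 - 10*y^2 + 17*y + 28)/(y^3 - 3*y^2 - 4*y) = (y - 7)/y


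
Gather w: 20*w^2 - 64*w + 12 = 20*w^2 - 64*w + 12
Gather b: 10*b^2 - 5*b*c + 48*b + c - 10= 10*b^2 + b*(48 - 5*c) + c - 10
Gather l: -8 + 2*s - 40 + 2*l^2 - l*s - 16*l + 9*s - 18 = 2*l^2 + l*(-s - 16) + 11*s - 66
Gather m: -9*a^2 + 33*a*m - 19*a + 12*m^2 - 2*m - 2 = -9*a^2 - 19*a + 12*m^2 + m*(33*a - 2) - 2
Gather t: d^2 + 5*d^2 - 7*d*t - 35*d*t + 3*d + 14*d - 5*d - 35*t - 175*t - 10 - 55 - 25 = 6*d^2 + 12*d + t*(-42*d - 210) - 90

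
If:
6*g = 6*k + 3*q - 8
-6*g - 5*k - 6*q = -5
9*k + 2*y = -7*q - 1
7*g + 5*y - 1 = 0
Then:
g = 641/87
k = 595/29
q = -2056/87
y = -880/87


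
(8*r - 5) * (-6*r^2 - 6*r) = -48*r^3 - 18*r^2 + 30*r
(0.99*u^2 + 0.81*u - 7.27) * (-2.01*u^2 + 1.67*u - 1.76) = -1.9899*u^4 + 0.0252000000000001*u^3 + 14.223*u^2 - 13.5665*u + 12.7952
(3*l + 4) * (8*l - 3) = 24*l^2 + 23*l - 12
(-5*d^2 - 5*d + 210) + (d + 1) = -5*d^2 - 4*d + 211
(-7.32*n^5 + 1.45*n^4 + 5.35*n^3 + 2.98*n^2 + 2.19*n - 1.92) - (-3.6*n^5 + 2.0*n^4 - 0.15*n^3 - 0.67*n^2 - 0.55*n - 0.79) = -3.72*n^5 - 0.55*n^4 + 5.5*n^3 + 3.65*n^2 + 2.74*n - 1.13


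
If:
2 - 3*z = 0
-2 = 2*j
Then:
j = -1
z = 2/3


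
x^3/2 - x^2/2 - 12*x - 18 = (x/2 + 1)*(x - 6)*(x + 3)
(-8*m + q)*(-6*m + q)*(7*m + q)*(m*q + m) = 336*m^4*q + 336*m^4 - 50*m^3*q^2 - 50*m^3*q - 7*m^2*q^3 - 7*m^2*q^2 + m*q^4 + m*q^3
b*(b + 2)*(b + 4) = b^3 + 6*b^2 + 8*b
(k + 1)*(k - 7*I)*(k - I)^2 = k^4 + k^3 - 9*I*k^3 - 15*k^2 - 9*I*k^2 - 15*k + 7*I*k + 7*I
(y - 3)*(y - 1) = y^2 - 4*y + 3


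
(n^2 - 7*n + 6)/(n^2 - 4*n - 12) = (n - 1)/(n + 2)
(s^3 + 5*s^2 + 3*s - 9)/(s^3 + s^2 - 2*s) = (s^2 + 6*s + 9)/(s*(s + 2))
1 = 1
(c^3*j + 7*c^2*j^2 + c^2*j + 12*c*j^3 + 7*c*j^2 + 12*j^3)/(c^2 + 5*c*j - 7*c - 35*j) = j*(c^3 + 7*c^2*j + c^2 + 12*c*j^2 + 7*c*j + 12*j^2)/(c^2 + 5*c*j - 7*c - 35*j)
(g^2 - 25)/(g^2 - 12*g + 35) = (g + 5)/(g - 7)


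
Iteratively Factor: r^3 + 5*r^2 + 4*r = (r + 4)*(r^2 + r) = (r + 1)*(r + 4)*(r)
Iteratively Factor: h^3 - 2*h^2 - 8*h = (h + 2)*(h^2 - 4*h) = (h - 4)*(h + 2)*(h)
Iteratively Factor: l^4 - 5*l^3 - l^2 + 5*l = (l - 5)*(l^3 - l) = l*(l - 5)*(l^2 - 1) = l*(l - 5)*(l - 1)*(l + 1)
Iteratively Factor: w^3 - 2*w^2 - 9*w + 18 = (w + 3)*(w^2 - 5*w + 6) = (w - 2)*(w + 3)*(w - 3)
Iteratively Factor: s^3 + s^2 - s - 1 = (s - 1)*(s^2 + 2*s + 1) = (s - 1)*(s + 1)*(s + 1)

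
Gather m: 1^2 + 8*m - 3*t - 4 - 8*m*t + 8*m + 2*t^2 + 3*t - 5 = m*(16 - 8*t) + 2*t^2 - 8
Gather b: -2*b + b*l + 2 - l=b*(l - 2) - l + 2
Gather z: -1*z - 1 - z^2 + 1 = -z^2 - z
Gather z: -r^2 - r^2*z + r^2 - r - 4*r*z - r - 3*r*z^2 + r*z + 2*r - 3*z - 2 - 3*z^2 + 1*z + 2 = z^2*(-3*r - 3) + z*(-r^2 - 3*r - 2)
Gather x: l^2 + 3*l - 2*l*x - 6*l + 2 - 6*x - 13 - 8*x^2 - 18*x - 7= l^2 - 3*l - 8*x^2 + x*(-2*l - 24) - 18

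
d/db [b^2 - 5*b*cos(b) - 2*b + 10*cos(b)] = 5*b*sin(b) + 2*b - 10*sin(b) - 5*cos(b) - 2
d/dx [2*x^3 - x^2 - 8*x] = 6*x^2 - 2*x - 8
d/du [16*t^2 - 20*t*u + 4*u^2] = -20*t + 8*u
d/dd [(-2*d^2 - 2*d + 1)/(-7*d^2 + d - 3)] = (-16*d^2 + 26*d + 5)/(49*d^4 - 14*d^3 + 43*d^2 - 6*d + 9)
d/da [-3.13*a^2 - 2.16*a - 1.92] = -6.26*a - 2.16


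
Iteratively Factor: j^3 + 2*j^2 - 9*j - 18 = (j + 2)*(j^2 - 9) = (j - 3)*(j + 2)*(j + 3)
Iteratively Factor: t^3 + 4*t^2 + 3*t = (t + 1)*(t^2 + 3*t) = (t + 1)*(t + 3)*(t)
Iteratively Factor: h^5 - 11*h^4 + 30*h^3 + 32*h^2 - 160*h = (h + 2)*(h^4 - 13*h^3 + 56*h^2 - 80*h) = (h - 5)*(h + 2)*(h^3 - 8*h^2 + 16*h) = (h - 5)*(h - 4)*(h + 2)*(h^2 - 4*h) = (h - 5)*(h - 4)^2*(h + 2)*(h)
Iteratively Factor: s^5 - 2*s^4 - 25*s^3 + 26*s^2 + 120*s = (s)*(s^4 - 2*s^3 - 25*s^2 + 26*s + 120) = s*(s - 5)*(s^3 + 3*s^2 - 10*s - 24) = s*(s - 5)*(s + 4)*(s^2 - s - 6) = s*(s - 5)*(s - 3)*(s + 4)*(s + 2)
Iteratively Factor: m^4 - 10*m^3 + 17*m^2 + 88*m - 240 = (m - 4)*(m^3 - 6*m^2 - 7*m + 60) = (m - 4)^2*(m^2 - 2*m - 15) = (m - 4)^2*(m + 3)*(m - 5)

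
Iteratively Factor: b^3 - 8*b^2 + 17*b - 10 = (b - 1)*(b^2 - 7*b + 10) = (b - 2)*(b - 1)*(b - 5)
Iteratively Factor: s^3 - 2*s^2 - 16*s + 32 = (s + 4)*(s^2 - 6*s + 8) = (s - 2)*(s + 4)*(s - 4)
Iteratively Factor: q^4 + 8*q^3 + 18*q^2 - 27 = (q + 3)*(q^3 + 5*q^2 + 3*q - 9) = (q + 3)^2*(q^2 + 2*q - 3) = (q - 1)*(q + 3)^2*(q + 3)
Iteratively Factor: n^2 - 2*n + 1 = (n - 1)*(n - 1)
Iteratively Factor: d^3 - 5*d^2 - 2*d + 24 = (d - 3)*(d^2 - 2*d - 8) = (d - 4)*(d - 3)*(d + 2)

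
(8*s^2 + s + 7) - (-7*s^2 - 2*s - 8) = 15*s^2 + 3*s + 15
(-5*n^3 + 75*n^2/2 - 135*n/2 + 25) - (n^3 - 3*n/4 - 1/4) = -6*n^3 + 75*n^2/2 - 267*n/4 + 101/4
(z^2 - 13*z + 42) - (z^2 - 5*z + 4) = 38 - 8*z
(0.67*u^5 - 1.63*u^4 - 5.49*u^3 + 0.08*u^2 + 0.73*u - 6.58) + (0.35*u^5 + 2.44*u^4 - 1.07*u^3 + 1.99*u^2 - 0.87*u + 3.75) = 1.02*u^5 + 0.81*u^4 - 6.56*u^3 + 2.07*u^2 - 0.14*u - 2.83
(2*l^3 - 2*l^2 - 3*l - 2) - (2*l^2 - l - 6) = 2*l^3 - 4*l^2 - 2*l + 4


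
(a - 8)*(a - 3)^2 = a^3 - 14*a^2 + 57*a - 72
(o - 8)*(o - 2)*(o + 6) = o^3 - 4*o^2 - 44*o + 96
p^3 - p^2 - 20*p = p*(p - 5)*(p + 4)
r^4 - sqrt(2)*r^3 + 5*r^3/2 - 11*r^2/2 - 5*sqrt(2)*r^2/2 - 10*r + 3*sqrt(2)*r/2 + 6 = (r - 1/2)*(r + 3)*(r - 2*sqrt(2))*(r + sqrt(2))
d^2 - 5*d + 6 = (d - 3)*(d - 2)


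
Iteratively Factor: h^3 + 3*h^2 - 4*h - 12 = (h + 3)*(h^2 - 4) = (h - 2)*(h + 3)*(h + 2)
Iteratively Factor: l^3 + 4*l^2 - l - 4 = (l - 1)*(l^2 + 5*l + 4) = (l - 1)*(l + 1)*(l + 4)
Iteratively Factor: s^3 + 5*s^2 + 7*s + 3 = (s + 1)*(s^2 + 4*s + 3) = (s + 1)*(s + 3)*(s + 1)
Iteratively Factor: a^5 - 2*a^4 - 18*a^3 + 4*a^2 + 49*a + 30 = (a + 1)*(a^4 - 3*a^3 - 15*a^2 + 19*a + 30) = (a + 1)^2*(a^3 - 4*a^2 - 11*a + 30) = (a - 5)*(a + 1)^2*(a^2 + a - 6) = (a - 5)*(a + 1)^2*(a + 3)*(a - 2)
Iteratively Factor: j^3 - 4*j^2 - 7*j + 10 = (j - 1)*(j^2 - 3*j - 10) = (j - 1)*(j + 2)*(j - 5)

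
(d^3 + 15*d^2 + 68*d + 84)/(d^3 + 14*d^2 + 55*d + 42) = (d + 2)/(d + 1)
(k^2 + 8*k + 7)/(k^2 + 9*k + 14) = (k + 1)/(k + 2)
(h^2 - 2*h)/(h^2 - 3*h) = (h - 2)/(h - 3)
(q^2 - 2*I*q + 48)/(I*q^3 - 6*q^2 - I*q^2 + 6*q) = (-I*q - 8)/(q*(q - 1))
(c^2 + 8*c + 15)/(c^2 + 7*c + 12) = (c + 5)/(c + 4)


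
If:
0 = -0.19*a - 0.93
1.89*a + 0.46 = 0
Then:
No Solution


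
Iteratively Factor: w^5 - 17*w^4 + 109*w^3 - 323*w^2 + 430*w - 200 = (w - 5)*(w^4 - 12*w^3 + 49*w^2 - 78*w + 40) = (w - 5)*(w - 1)*(w^3 - 11*w^2 + 38*w - 40) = (w - 5)*(w - 4)*(w - 1)*(w^2 - 7*w + 10) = (w - 5)*(w - 4)*(w - 2)*(w - 1)*(w - 5)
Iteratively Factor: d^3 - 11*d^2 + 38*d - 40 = (d - 5)*(d^2 - 6*d + 8) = (d - 5)*(d - 4)*(d - 2)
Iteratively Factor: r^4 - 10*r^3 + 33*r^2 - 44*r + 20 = (r - 2)*(r^3 - 8*r^2 + 17*r - 10) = (r - 5)*(r - 2)*(r^2 - 3*r + 2) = (r - 5)*(r - 2)^2*(r - 1)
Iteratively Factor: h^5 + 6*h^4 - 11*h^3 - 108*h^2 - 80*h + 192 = (h + 4)*(h^4 + 2*h^3 - 19*h^2 - 32*h + 48) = (h + 4)^2*(h^3 - 2*h^2 - 11*h + 12) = (h + 3)*(h + 4)^2*(h^2 - 5*h + 4) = (h - 1)*(h + 3)*(h + 4)^2*(h - 4)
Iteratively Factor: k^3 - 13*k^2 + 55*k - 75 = (k - 5)*(k^2 - 8*k + 15) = (k - 5)*(k - 3)*(k - 5)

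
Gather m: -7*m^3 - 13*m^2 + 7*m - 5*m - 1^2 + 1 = -7*m^3 - 13*m^2 + 2*m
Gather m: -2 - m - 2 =-m - 4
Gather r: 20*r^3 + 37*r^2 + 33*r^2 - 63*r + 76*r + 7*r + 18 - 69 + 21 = 20*r^3 + 70*r^2 + 20*r - 30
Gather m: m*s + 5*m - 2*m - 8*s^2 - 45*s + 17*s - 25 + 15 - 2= m*(s + 3) - 8*s^2 - 28*s - 12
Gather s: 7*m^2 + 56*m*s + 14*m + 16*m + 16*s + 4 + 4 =7*m^2 + 30*m + s*(56*m + 16) + 8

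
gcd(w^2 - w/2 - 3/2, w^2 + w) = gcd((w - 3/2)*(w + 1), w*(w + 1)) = w + 1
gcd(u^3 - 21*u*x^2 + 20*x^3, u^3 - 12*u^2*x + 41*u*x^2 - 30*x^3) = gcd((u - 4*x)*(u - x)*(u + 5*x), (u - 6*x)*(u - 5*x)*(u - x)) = -u + x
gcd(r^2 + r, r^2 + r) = r^2 + r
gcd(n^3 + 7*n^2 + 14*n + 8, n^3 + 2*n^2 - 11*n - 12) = n^2 + 5*n + 4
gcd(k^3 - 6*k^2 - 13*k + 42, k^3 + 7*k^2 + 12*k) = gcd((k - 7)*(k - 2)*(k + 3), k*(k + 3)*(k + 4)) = k + 3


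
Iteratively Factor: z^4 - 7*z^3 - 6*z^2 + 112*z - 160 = (z + 4)*(z^3 - 11*z^2 + 38*z - 40) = (z - 2)*(z + 4)*(z^2 - 9*z + 20) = (z - 4)*(z - 2)*(z + 4)*(z - 5)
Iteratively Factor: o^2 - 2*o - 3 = (o - 3)*(o + 1)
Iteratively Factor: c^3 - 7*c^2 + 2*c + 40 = (c - 4)*(c^2 - 3*c - 10) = (c - 5)*(c - 4)*(c + 2)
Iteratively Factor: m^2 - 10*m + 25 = (m - 5)*(m - 5)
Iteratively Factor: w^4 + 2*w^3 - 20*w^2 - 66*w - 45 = (w + 1)*(w^3 + w^2 - 21*w - 45) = (w + 1)*(w + 3)*(w^2 - 2*w - 15) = (w + 1)*(w + 3)^2*(w - 5)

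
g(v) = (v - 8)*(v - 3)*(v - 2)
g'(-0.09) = 48.36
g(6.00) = -24.00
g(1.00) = -14.00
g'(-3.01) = 151.44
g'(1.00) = 23.00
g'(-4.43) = 220.05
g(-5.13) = -761.11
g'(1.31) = 17.09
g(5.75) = -23.20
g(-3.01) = -331.51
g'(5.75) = -4.31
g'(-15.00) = 1111.00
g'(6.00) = -2.00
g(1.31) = -7.80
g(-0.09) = -52.25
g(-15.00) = -7038.00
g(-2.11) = -212.33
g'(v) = (v - 8)*(v - 3) + (v - 8)*(v - 2) + (v - 3)*(v - 2) = 3*v^2 - 26*v + 46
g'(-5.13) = 258.33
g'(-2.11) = 114.22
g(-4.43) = -593.84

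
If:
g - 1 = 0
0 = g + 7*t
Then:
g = 1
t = -1/7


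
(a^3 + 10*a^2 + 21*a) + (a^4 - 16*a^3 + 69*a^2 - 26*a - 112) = a^4 - 15*a^3 + 79*a^2 - 5*a - 112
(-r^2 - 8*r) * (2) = -2*r^2 - 16*r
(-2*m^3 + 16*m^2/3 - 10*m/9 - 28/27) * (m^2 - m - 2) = -2*m^5 + 22*m^4/3 - 22*m^3/9 - 286*m^2/27 + 88*m/27 + 56/27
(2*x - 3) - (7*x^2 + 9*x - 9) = -7*x^2 - 7*x + 6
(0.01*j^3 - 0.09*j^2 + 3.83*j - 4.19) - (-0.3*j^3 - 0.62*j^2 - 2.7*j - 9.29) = 0.31*j^3 + 0.53*j^2 + 6.53*j + 5.1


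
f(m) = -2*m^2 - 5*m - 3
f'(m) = -4*m - 5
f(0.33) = -4.87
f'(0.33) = -6.32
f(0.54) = -6.28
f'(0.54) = -7.16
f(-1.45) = 0.04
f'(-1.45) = 0.80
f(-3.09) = -6.65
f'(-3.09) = 7.36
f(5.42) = -88.85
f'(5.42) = -26.68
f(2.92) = -34.65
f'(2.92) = -16.68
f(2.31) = -25.22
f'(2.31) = -14.24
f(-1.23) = 0.12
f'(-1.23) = -0.08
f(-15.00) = -378.00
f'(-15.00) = 55.00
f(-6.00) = -45.00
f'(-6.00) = 19.00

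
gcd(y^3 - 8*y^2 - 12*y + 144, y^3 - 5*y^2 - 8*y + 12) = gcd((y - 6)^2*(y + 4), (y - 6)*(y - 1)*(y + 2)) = y - 6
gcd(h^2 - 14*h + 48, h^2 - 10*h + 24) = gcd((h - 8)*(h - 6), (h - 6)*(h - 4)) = h - 6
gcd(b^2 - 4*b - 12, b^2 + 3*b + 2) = b + 2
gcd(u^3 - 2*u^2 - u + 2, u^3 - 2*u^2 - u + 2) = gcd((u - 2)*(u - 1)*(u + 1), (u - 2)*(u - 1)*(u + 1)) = u^3 - 2*u^2 - u + 2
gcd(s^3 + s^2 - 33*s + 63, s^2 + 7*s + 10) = 1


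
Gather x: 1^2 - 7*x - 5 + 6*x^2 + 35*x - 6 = 6*x^2 + 28*x - 10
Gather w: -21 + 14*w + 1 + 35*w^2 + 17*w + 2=35*w^2 + 31*w - 18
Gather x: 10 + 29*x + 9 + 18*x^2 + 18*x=18*x^2 + 47*x + 19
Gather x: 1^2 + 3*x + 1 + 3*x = 6*x + 2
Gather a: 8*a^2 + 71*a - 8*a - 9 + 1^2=8*a^2 + 63*a - 8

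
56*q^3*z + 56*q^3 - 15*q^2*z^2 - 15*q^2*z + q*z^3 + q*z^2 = (-8*q + z)*(-7*q + z)*(q*z + q)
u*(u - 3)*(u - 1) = u^3 - 4*u^2 + 3*u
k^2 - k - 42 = (k - 7)*(k + 6)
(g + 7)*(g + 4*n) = g^2 + 4*g*n + 7*g + 28*n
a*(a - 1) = a^2 - a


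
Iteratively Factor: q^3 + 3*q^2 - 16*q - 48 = (q - 4)*(q^2 + 7*q + 12) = (q - 4)*(q + 3)*(q + 4)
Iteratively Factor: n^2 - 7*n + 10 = (n - 5)*(n - 2)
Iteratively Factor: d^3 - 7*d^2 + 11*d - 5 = (d - 5)*(d^2 - 2*d + 1) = (d - 5)*(d - 1)*(d - 1)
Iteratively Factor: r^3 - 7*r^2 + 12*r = (r)*(r^2 - 7*r + 12) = r*(r - 3)*(r - 4)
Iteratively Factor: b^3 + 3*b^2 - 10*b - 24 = (b - 3)*(b^2 + 6*b + 8) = (b - 3)*(b + 2)*(b + 4)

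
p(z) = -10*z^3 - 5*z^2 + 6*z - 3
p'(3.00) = -294.00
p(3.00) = -300.00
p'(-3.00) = -234.00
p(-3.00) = 204.00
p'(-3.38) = -302.93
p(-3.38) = 305.74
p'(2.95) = -284.58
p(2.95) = -285.54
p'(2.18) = -158.37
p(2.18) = -117.28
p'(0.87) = -25.41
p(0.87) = -8.15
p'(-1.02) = -15.01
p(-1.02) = -3.71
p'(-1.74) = -67.43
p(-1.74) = 24.10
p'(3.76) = -455.73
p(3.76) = -582.70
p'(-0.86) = -7.59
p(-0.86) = -5.50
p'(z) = -30*z^2 - 10*z + 6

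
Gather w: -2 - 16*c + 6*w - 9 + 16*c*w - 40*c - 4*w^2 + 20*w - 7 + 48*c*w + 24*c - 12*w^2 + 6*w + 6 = -32*c - 16*w^2 + w*(64*c + 32) - 12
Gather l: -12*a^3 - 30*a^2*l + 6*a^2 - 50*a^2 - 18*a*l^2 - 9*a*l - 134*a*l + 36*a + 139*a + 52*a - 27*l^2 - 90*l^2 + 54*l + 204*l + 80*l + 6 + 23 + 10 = -12*a^3 - 44*a^2 + 227*a + l^2*(-18*a - 117) + l*(-30*a^2 - 143*a + 338) + 39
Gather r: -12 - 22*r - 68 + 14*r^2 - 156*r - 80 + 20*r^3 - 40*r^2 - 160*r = 20*r^3 - 26*r^2 - 338*r - 160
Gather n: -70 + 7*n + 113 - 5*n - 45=2*n - 2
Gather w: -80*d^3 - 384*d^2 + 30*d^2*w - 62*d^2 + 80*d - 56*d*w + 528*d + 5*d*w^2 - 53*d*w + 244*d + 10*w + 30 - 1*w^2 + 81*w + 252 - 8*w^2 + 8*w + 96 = -80*d^3 - 446*d^2 + 852*d + w^2*(5*d - 9) + w*(30*d^2 - 109*d + 99) + 378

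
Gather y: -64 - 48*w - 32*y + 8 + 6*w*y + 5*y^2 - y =-48*w + 5*y^2 + y*(6*w - 33) - 56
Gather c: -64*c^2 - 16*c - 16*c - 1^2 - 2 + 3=-64*c^2 - 32*c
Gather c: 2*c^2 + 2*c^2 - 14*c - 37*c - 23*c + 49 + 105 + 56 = 4*c^2 - 74*c + 210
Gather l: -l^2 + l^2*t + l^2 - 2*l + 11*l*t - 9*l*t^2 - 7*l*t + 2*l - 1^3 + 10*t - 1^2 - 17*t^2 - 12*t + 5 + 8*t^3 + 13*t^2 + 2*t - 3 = l^2*t + l*(-9*t^2 + 4*t) + 8*t^3 - 4*t^2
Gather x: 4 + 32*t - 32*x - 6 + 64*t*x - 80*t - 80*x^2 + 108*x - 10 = -48*t - 80*x^2 + x*(64*t + 76) - 12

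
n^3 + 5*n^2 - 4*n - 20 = (n - 2)*(n + 2)*(n + 5)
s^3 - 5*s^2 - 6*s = s*(s - 6)*(s + 1)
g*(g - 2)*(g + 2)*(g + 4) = g^4 + 4*g^3 - 4*g^2 - 16*g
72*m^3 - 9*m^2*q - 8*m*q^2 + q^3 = (-8*m + q)*(-3*m + q)*(3*m + q)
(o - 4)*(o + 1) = o^2 - 3*o - 4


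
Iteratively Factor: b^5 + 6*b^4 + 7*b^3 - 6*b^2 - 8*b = (b + 1)*(b^4 + 5*b^3 + 2*b^2 - 8*b) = (b + 1)*(b + 4)*(b^3 + b^2 - 2*b) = b*(b + 1)*(b + 4)*(b^2 + b - 2) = b*(b - 1)*(b + 1)*(b + 4)*(b + 2)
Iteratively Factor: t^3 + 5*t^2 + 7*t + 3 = (t + 1)*(t^2 + 4*t + 3) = (t + 1)*(t + 3)*(t + 1)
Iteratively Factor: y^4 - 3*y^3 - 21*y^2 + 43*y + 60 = (y + 4)*(y^3 - 7*y^2 + 7*y + 15) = (y - 3)*(y + 4)*(y^2 - 4*y - 5) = (y - 5)*(y - 3)*(y + 4)*(y + 1)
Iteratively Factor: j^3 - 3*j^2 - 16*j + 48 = (j - 4)*(j^2 + j - 12) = (j - 4)*(j + 4)*(j - 3)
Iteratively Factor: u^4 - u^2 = (u + 1)*(u^3 - u^2) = u*(u + 1)*(u^2 - u) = u^2*(u + 1)*(u - 1)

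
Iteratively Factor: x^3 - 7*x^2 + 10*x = (x - 2)*(x^2 - 5*x) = x*(x - 2)*(x - 5)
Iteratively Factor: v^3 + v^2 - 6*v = (v + 3)*(v^2 - 2*v) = v*(v + 3)*(v - 2)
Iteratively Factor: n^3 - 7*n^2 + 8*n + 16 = (n + 1)*(n^2 - 8*n + 16) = (n - 4)*(n + 1)*(n - 4)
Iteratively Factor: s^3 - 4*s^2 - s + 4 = (s - 1)*(s^2 - 3*s - 4) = (s - 1)*(s + 1)*(s - 4)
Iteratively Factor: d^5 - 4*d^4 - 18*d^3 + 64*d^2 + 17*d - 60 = (d - 5)*(d^4 + d^3 - 13*d^2 - d + 12) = (d - 5)*(d - 1)*(d^3 + 2*d^2 - 11*d - 12) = (d - 5)*(d - 3)*(d - 1)*(d^2 + 5*d + 4) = (d - 5)*(d - 3)*(d - 1)*(d + 1)*(d + 4)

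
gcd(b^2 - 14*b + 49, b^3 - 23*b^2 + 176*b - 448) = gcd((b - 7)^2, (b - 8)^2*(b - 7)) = b - 7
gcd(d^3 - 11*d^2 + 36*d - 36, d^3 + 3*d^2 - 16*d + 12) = d - 2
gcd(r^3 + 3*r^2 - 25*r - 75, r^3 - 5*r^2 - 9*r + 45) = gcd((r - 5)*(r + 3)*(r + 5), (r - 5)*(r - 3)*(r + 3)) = r^2 - 2*r - 15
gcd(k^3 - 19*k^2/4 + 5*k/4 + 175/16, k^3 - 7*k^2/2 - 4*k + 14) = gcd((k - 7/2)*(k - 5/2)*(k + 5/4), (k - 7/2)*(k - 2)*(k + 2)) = k - 7/2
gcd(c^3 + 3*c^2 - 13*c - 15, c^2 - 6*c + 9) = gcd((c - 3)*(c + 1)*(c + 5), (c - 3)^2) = c - 3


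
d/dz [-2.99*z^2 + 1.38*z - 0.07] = 1.38 - 5.98*z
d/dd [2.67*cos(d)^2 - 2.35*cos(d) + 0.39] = (2.35 - 5.34*cos(d))*sin(d)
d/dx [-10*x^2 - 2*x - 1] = -20*x - 2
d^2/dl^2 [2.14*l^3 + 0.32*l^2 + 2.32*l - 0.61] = 12.84*l + 0.64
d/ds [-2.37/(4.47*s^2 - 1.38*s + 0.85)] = (21.1878*s - 3.2706)/(4.47*s^2 - 1.38*s + 0.85)^2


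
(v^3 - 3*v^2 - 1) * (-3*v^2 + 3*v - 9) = -3*v^5 + 12*v^4 - 18*v^3 + 30*v^2 - 3*v + 9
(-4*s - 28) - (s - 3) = -5*s - 25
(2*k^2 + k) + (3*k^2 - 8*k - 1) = 5*k^2 - 7*k - 1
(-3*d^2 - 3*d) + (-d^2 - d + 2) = -4*d^2 - 4*d + 2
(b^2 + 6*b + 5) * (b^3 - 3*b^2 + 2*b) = b^5 + 3*b^4 - 11*b^3 - 3*b^2 + 10*b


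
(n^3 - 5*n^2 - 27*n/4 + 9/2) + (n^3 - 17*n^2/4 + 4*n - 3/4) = 2*n^3 - 37*n^2/4 - 11*n/4 + 15/4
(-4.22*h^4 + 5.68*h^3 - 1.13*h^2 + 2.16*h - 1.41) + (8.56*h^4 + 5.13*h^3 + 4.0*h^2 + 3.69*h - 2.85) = 4.34*h^4 + 10.81*h^3 + 2.87*h^2 + 5.85*h - 4.26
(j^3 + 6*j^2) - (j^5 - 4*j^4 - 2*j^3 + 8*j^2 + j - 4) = -j^5 + 4*j^4 + 3*j^3 - 2*j^2 - j + 4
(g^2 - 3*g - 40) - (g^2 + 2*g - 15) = -5*g - 25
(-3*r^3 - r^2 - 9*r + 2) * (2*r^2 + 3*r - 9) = -6*r^5 - 11*r^4 + 6*r^3 - 14*r^2 + 87*r - 18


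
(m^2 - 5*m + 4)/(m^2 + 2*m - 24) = (m - 1)/(m + 6)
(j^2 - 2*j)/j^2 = (j - 2)/j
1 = 1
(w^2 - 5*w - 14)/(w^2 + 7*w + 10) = (w - 7)/(w + 5)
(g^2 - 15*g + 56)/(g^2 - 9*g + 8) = (g - 7)/(g - 1)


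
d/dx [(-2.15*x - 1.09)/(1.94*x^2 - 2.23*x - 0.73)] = (4.171*x^2 + 4.2292*x - 0.8612)/(3.7636*x^4 - 8.6524*x^3 + 2.1405*x^2 + 3.2558*x + 0.5329)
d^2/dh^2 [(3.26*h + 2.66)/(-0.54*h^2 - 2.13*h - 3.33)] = (-(1.08*h + 2.13)*(2.16*h + 4.26)*(3.26*h + 2.66) + (10.5624*h + 16.7604)*(0.54*h^2 + 2.13*h + 3.33))/(0.54*h^2 + 2.13*h + 3.33)^3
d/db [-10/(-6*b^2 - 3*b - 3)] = 10*(-4*b - 1)/(3*(2*b^2 + b + 1)^2)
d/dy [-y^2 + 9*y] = 9 - 2*y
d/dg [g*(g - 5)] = 2*g - 5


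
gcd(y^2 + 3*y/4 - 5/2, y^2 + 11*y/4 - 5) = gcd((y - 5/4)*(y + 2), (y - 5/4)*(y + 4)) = y - 5/4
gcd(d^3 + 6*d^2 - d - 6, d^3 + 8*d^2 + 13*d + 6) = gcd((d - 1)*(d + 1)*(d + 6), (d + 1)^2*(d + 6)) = d^2 + 7*d + 6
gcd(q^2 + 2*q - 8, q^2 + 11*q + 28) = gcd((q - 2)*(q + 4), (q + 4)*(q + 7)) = q + 4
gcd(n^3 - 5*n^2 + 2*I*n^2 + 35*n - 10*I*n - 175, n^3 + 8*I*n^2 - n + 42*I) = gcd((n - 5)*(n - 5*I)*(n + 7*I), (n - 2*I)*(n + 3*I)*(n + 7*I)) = n + 7*I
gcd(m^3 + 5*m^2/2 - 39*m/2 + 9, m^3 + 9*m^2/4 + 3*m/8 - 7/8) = m - 1/2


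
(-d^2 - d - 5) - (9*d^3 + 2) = -9*d^3 - d^2 - d - 7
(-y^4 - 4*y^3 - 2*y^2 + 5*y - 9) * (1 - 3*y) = 3*y^5 + 11*y^4 + 2*y^3 - 17*y^2 + 32*y - 9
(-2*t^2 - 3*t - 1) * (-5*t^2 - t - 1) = 10*t^4 + 17*t^3 + 10*t^2 + 4*t + 1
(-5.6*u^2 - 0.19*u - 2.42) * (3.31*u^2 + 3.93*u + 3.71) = -18.536*u^4 - 22.6369*u^3 - 29.5329*u^2 - 10.2155*u - 8.9782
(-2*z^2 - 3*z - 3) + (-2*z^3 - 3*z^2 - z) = -2*z^3 - 5*z^2 - 4*z - 3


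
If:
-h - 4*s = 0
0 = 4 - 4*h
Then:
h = 1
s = -1/4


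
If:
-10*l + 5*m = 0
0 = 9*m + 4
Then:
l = -2/9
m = -4/9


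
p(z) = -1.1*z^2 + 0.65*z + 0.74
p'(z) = 0.65 - 2.2*z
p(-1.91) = -4.51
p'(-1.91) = 4.85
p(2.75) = -5.79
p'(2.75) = -5.40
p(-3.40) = -14.19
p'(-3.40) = 8.13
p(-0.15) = 0.62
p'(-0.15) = 0.98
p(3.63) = -11.40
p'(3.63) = -7.34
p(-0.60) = -0.05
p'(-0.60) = 1.97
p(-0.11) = 0.66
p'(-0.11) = 0.89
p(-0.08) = 0.68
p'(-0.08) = 0.83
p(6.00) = -34.96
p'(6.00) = -12.55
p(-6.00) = -42.76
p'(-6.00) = 13.85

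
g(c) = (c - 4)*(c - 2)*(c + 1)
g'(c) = (c - 4)*(c - 2) + (c - 4)*(c + 1) + (c - 2)*(c + 1)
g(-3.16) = -79.80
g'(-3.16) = 63.56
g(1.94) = 0.36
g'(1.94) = -6.11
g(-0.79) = 2.81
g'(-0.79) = 11.77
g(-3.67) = -116.12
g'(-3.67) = 79.11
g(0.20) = 8.21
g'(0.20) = 0.12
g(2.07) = -0.41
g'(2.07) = -5.85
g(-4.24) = -166.59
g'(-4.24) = 98.33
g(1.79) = 1.29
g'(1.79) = -6.29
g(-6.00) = -400.00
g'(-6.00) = 170.00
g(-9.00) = -1144.00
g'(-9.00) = 335.00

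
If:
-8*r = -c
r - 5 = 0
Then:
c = 40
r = 5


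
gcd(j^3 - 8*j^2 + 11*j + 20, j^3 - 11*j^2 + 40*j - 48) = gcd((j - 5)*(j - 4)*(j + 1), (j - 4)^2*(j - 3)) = j - 4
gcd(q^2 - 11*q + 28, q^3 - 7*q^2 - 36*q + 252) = q - 7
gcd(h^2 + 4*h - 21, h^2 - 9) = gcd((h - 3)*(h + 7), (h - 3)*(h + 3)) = h - 3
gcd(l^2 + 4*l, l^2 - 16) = l + 4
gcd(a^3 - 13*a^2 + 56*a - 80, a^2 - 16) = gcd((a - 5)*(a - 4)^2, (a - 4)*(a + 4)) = a - 4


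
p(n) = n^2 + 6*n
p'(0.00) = 6.00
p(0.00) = 0.00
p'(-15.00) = -24.00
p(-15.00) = 135.00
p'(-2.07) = 1.86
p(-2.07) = -8.14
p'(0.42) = 6.84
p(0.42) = 2.70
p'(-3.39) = -0.78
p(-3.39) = -8.85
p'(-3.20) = -0.40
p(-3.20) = -8.96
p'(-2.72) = 0.56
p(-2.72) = -8.92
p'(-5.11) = -4.22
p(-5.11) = -4.55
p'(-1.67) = 2.66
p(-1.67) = -7.23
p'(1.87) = 9.74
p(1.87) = 14.72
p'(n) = 2*n + 6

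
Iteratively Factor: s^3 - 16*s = (s + 4)*(s^2 - 4*s) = s*(s + 4)*(s - 4)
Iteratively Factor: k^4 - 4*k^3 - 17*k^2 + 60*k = (k)*(k^3 - 4*k^2 - 17*k + 60) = k*(k - 5)*(k^2 + k - 12) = k*(k - 5)*(k - 3)*(k + 4)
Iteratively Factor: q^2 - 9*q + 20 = (q - 5)*(q - 4)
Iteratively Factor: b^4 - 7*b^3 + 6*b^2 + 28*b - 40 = (b - 5)*(b^3 - 2*b^2 - 4*b + 8) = (b - 5)*(b - 2)*(b^2 - 4) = (b - 5)*(b - 2)*(b + 2)*(b - 2)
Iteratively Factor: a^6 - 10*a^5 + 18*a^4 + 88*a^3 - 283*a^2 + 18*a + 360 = (a - 4)*(a^5 - 6*a^4 - 6*a^3 + 64*a^2 - 27*a - 90) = (a - 4)*(a + 3)*(a^4 - 9*a^3 + 21*a^2 + a - 30) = (a - 4)*(a + 1)*(a + 3)*(a^3 - 10*a^2 + 31*a - 30) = (a - 5)*(a - 4)*(a + 1)*(a + 3)*(a^2 - 5*a + 6) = (a - 5)*(a - 4)*(a - 2)*(a + 1)*(a + 3)*(a - 3)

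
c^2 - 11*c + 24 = (c - 8)*(c - 3)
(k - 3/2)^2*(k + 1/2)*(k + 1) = k^4 - 3*k^3/2 - 7*k^2/4 + 15*k/8 + 9/8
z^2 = z^2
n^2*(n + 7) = n^3 + 7*n^2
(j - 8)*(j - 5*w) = j^2 - 5*j*w - 8*j + 40*w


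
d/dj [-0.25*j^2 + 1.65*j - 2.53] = 1.65 - 0.5*j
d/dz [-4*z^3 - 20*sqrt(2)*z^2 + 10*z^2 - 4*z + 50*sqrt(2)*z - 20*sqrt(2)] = -12*z^2 - 40*sqrt(2)*z + 20*z - 4 + 50*sqrt(2)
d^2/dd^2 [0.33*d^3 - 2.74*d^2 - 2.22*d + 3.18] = 1.98*d - 5.48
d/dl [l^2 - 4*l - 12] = 2*l - 4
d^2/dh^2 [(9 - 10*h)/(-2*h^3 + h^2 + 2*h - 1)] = 2*(4*(10*h - 9)*(-3*h^2 + h + 1)^2 + (-60*h^2 + 20*h - (6*h - 1)*(10*h - 9) + 20)*(2*h^3 - h^2 - 2*h + 1))/(2*h^3 - h^2 - 2*h + 1)^3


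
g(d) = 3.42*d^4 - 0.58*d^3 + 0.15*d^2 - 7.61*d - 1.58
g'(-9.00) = -10123.97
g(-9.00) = 22940.50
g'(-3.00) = -393.53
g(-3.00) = 315.28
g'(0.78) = -1.94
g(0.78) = -6.43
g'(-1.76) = -88.11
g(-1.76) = 48.26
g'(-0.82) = -16.57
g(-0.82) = 6.63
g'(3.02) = 354.22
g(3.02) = 245.31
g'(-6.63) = -4072.90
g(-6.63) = 6832.65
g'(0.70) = -3.56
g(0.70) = -6.21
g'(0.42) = -6.78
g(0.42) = -4.69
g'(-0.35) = -8.51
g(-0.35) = 1.18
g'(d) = 13.68*d^3 - 1.74*d^2 + 0.3*d - 7.61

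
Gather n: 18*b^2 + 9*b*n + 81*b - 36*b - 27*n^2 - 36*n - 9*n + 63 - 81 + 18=18*b^2 + 45*b - 27*n^2 + n*(9*b - 45)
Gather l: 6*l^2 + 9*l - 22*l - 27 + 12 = 6*l^2 - 13*l - 15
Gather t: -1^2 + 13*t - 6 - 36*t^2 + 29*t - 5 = -36*t^2 + 42*t - 12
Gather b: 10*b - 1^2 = 10*b - 1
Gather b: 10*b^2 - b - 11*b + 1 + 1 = 10*b^2 - 12*b + 2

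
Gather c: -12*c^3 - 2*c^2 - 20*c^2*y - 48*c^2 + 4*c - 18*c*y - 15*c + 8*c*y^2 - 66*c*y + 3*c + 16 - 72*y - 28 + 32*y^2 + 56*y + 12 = -12*c^3 + c^2*(-20*y - 50) + c*(8*y^2 - 84*y - 8) + 32*y^2 - 16*y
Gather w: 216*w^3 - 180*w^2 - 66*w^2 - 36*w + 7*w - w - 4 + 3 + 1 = 216*w^3 - 246*w^2 - 30*w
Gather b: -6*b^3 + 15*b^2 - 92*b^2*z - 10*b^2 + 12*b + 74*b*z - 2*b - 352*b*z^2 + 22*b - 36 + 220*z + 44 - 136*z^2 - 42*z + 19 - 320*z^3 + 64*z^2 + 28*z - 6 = -6*b^3 + b^2*(5 - 92*z) + b*(-352*z^2 + 74*z + 32) - 320*z^3 - 72*z^2 + 206*z + 21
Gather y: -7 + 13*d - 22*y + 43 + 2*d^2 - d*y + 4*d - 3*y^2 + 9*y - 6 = 2*d^2 + 17*d - 3*y^2 + y*(-d - 13) + 30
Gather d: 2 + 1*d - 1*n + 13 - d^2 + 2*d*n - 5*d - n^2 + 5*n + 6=-d^2 + d*(2*n - 4) - n^2 + 4*n + 21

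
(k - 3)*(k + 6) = k^2 + 3*k - 18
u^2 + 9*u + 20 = (u + 4)*(u + 5)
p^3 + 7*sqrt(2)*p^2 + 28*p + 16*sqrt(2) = (p + sqrt(2))*(p + 2*sqrt(2))*(p + 4*sqrt(2))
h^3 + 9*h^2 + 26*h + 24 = (h + 2)*(h + 3)*(h + 4)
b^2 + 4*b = b*(b + 4)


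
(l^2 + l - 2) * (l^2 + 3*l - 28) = l^4 + 4*l^3 - 27*l^2 - 34*l + 56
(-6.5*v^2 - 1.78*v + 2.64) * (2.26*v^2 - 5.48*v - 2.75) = -14.69*v^4 + 31.5972*v^3 + 33.5958*v^2 - 9.5722*v - 7.26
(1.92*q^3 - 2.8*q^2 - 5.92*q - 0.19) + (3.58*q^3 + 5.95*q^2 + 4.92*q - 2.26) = 5.5*q^3 + 3.15*q^2 - 1.0*q - 2.45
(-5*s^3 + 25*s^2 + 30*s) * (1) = -5*s^3 + 25*s^2 + 30*s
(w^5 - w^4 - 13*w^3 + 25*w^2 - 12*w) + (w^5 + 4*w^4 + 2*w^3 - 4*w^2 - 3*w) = 2*w^5 + 3*w^4 - 11*w^3 + 21*w^2 - 15*w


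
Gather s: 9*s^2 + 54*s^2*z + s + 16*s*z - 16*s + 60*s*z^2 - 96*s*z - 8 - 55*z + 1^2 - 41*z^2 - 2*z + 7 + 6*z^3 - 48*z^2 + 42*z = s^2*(54*z + 9) + s*(60*z^2 - 80*z - 15) + 6*z^3 - 89*z^2 - 15*z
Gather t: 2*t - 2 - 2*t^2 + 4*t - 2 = -2*t^2 + 6*t - 4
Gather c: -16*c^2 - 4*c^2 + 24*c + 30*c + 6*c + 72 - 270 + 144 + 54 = -20*c^2 + 60*c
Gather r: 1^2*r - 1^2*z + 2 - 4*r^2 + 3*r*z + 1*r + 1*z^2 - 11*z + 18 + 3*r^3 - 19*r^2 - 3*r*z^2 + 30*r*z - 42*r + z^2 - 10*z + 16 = 3*r^3 - 23*r^2 + r*(-3*z^2 + 33*z - 40) + 2*z^2 - 22*z + 36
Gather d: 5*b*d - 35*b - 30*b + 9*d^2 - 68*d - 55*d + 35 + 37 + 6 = -65*b + 9*d^2 + d*(5*b - 123) + 78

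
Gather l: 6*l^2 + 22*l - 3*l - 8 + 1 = 6*l^2 + 19*l - 7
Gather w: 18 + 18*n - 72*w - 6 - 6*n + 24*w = 12*n - 48*w + 12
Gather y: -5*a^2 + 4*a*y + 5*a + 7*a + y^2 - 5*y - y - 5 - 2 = -5*a^2 + 12*a + y^2 + y*(4*a - 6) - 7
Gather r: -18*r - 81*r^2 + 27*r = -81*r^2 + 9*r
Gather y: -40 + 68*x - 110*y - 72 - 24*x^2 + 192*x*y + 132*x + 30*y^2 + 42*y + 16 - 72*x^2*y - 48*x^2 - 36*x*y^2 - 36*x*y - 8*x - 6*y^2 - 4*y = -72*x^2 + 192*x + y^2*(24 - 36*x) + y*(-72*x^2 + 156*x - 72) - 96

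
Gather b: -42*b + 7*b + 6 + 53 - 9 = 50 - 35*b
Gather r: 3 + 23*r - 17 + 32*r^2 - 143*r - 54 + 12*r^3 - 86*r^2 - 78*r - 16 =12*r^3 - 54*r^2 - 198*r - 84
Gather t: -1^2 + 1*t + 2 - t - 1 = 0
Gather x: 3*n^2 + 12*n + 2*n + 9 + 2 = 3*n^2 + 14*n + 11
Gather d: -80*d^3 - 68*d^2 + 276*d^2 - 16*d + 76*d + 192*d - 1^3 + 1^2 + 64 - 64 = -80*d^3 + 208*d^2 + 252*d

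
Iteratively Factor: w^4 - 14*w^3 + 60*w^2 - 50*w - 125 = (w - 5)*(w^3 - 9*w^2 + 15*w + 25) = (w - 5)^2*(w^2 - 4*w - 5) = (w - 5)^3*(w + 1)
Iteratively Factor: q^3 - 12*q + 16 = (q + 4)*(q^2 - 4*q + 4) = (q - 2)*(q + 4)*(q - 2)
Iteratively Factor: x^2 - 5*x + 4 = (x - 1)*(x - 4)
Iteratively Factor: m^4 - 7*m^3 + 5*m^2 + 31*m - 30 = (m + 2)*(m^3 - 9*m^2 + 23*m - 15) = (m - 5)*(m + 2)*(m^2 - 4*m + 3) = (m - 5)*(m - 3)*(m + 2)*(m - 1)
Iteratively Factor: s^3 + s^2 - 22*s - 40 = (s + 4)*(s^2 - 3*s - 10) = (s - 5)*(s + 4)*(s + 2)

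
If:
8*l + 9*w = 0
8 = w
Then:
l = -9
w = 8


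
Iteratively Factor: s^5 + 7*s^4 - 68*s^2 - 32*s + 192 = (s - 2)*(s^4 + 9*s^3 + 18*s^2 - 32*s - 96) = (s - 2)*(s + 4)*(s^3 + 5*s^2 - 2*s - 24) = (s - 2)*(s + 4)^2*(s^2 + s - 6) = (s - 2)*(s + 3)*(s + 4)^2*(s - 2)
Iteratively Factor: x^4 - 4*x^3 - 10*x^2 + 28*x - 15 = (x - 1)*(x^3 - 3*x^2 - 13*x + 15) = (x - 5)*(x - 1)*(x^2 + 2*x - 3) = (x - 5)*(x - 1)^2*(x + 3)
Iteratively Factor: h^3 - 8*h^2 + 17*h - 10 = (h - 2)*(h^2 - 6*h + 5) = (h - 2)*(h - 1)*(h - 5)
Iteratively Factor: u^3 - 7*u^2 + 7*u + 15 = (u - 5)*(u^2 - 2*u - 3) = (u - 5)*(u + 1)*(u - 3)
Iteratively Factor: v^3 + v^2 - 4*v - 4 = (v - 2)*(v^2 + 3*v + 2) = (v - 2)*(v + 1)*(v + 2)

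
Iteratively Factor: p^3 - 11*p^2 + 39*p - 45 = (p - 3)*(p^2 - 8*p + 15) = (p - 5)*(p - 3)*(p - 3)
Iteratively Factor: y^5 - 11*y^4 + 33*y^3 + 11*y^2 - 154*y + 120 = (y - 4)*(y^4 - 7*y^3 + 5*y^2 + 31*y - 30) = (y - 4)*(y + 2)*(y^3 - 9*y^2 + 23*y - 15) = (y - 5)*(y - 4)*(y + 2)*(y^2 - 4*y + 3) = (y - 5)*(y - 4)*(y - 3)*(y + 2)*(y - 1)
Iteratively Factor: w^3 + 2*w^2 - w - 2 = (w + 1)*(w^2 + w - 2) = (w + 1)*(w + 2)*(w - 1)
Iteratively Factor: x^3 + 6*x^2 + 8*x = (x)*(x^2 + 6*x + 8) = x*(x + 2)*(x + 4)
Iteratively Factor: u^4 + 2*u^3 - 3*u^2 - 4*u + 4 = (u - 1)*(u^3 + 3*u^2 - 4) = (u - 1)*(u + 2)*(u^2 + u - 2) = (u - 1)*(u + 2)^2*(u - 1)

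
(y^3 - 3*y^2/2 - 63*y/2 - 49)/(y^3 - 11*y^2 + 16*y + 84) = (y + 7/2)/(y - 6)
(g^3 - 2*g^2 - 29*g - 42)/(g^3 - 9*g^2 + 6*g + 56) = (g + 3)/(g - 4)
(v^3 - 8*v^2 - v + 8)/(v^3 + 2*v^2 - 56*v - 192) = (v^2 - 1)/(v^2 + 10*v + 24)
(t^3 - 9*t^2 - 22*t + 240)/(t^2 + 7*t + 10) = (t^2 - 14*t + 48)/(t + 2)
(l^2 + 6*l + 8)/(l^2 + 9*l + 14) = (l + 4)/(l + 7)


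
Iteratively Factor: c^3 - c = (c)*(c^2 - 1) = c*(c + 1)*(c - 1)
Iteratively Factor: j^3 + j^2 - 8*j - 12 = (j + 2)*(j^2 - j - 6) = (j + 2)^2*(j - 3)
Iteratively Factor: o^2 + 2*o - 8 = (o + 4)*(o - 2)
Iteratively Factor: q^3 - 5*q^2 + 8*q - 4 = (q - 2)*(q^2 - 3*q + 2) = (q - 2)^2*(q - 1)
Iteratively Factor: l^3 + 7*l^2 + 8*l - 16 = (l - 1)*(l^2 + 8*l + 16) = (l - 1)*(l + 4)*(l + 4)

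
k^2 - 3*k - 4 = (k - 4)*(k + 1)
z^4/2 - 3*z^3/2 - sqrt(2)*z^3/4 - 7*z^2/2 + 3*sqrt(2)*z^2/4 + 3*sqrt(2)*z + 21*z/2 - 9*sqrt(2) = (z/2 + sqrt(2))*(z - 3)*(z - 3*sqrt(2)/2)*(z - sqrt(2))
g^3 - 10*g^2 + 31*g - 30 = (g - 5)*(g - 3)*(g - 2)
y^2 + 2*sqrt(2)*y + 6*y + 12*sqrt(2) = (y + 6)*(y + 2*sqrt(2))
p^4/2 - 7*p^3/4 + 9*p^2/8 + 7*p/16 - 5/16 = (p/2 + 1/4)*(p - 5/2)*(p - 1)*(p - 1/2)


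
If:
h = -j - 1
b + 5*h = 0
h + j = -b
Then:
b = 1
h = -1/5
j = -4/5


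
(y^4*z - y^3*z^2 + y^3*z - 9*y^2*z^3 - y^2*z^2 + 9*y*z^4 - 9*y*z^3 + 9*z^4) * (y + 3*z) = y^5*z + 2*y^4*z^2 + y^4*z - 12*y^3*z^3 + 2*y^3*z^2 - 18*y^2*z^4 - 12*y^2*z^3 + 27*y*z^5 - 18*y*z^4 + 27*z^5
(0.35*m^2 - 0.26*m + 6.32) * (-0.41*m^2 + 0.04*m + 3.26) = -0.1435*m^4 + 0.1206*m^3 - 1.4606*m^2 - 0.5948*m + 20.6032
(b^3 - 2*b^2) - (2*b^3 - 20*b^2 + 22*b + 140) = -b^3 + 18*b^2 - 22*b - 140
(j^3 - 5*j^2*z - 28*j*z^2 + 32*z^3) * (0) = 0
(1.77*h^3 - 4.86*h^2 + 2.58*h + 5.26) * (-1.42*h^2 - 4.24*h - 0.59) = -2.5134*h^5 - 0.6036*h^4 + 15.8985*h^3 - 15.541*h^2 - 23.8246*h - 3.1034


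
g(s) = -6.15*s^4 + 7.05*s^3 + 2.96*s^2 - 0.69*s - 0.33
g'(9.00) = -16167.66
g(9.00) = -34977.48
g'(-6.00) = 6038.79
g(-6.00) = -9382.83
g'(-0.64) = 10.63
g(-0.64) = -1.56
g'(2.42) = -211.14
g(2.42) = -95.68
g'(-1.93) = 243.52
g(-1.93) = -123.99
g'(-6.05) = 6185.19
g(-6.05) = -9688.42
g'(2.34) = -186.23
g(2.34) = -79.80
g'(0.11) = 0.18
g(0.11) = -0.36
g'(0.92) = 3.50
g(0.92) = 2.62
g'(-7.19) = 10193.81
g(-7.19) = -18898.59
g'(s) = -24.6*s^3 + 21.15*s^2 + 5.92*s - 0.69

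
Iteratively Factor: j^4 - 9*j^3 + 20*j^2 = (j - 5)*(j^3 - 4*j^2) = j*(j - 5)*(j^2 - 4*j) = j^2*(j - 5)*(j - 4)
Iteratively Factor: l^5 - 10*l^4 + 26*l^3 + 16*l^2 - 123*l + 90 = (l - 3)*(l^4 - 7*l^3 + 5*l^2 + 31*l - 30) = (l - 5)*(l - 3)*(l^3 - 2*l^2 - 5*l + 6) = (l - 5)*(l - 3)^2*(l^2 + l - 2) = (l - 5)*(l - 3)^2*(l + 2)*(l - 1)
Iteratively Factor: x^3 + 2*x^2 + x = (x)*(x^2 + 2*x + 1) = x*(x + 1)*(x + 1)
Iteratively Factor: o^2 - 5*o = (o)*(o - 5)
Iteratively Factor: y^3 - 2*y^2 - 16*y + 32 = (y + 4)*(y^2 - 6*y + 8) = (y - 2)*(y + 4)*(y - 4)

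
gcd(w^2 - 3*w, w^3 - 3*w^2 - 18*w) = w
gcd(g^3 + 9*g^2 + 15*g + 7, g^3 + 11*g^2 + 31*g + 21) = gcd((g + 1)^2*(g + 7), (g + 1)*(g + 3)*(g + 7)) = g^2 + 8*g + 7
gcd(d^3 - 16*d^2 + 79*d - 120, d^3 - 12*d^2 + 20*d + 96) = d - 8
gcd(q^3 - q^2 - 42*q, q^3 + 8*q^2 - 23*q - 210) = q + 6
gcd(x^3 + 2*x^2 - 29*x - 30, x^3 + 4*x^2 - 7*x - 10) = x + 1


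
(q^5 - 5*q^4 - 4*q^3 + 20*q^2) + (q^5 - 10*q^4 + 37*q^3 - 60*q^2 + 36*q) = 2*q^5 - 15*q^4 + 33*q^3 - 40*q^2 + 36*q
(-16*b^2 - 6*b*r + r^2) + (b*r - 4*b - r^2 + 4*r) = -16*b^2 - 5*b*r - 4*b + 4*r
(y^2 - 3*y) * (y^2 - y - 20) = y^4 - 4*y^3 - 17*y^2 + 60*y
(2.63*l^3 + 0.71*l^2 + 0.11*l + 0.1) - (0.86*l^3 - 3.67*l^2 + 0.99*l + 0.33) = 1.77*l^3 + 4.38*l^2 - 0.88*l - 0.23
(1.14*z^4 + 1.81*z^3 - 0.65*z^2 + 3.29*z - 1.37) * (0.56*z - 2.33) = 0.6384*z^5 - 1.6426*z^4 - 4.5813*z^3 + 3.3569*z^2 - 8.4329*z + 3.1921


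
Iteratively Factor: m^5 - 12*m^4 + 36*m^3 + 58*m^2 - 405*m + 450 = (m - 5)*(m^4 - 7*m^3 + m^2 + 63*m - 90) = (m - 5)*(m - 2)*(m^3 - 5*m^2 - 9*m + 45) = (m - 5)*(m - 3)*(m - 2)*(m^2 - 2*m - 15) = (m - 5)*(m - 3)*(m - 2)*(m + 3)*(m - 5)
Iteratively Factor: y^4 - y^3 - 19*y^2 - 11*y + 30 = (y + 2)*(y^3 - 3*y^2 - 13*y + 15) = (y - 5)*(y + 2)*(y^2 + 2*y - 3) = (y - 5)*(y - 1)*(y + 2)*(y + 3)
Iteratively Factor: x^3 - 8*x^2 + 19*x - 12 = (x - 1)*(x^2 - 7*x + 12) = (x - 3)*(x - 1)*(x - 4)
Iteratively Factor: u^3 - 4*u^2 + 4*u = (u - 2)*(u^2 - 2*u) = u*(u - 2)*(u - 2)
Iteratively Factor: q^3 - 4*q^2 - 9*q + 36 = (q + 3)*(q^2 - 7*q + 12) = (q - 3)*(q + 3)*(q - 4)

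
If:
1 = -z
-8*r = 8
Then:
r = -1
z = -1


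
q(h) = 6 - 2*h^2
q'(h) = -4*h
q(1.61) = 0.82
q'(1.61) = -6.44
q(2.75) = -9.12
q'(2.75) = -11.00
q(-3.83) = -23.34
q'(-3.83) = 15.32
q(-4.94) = -42.81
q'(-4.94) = 19.76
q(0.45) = 5.60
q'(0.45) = -1.80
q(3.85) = -23.64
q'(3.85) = -15.40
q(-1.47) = 1.68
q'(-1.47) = 5.88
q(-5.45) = -53.40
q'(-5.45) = 21.80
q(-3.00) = -12.00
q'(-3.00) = 12.00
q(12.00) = -282.00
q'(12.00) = -48.00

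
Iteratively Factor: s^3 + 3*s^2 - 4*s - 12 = (s + 3)*(s^2 - 4) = (s - 2)*(s + 3)*(s + 2)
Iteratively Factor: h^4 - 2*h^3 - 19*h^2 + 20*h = (h)*(h^3 - 2*h^2 - 19*h + 20) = h*(h - 1)*(h^2 - h - 20) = h*(h - 1)*(h + 4)*(h - 5)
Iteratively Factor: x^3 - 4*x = (x - 2)*(x^2 + 2*x) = (x - 2)*(x + 2)*(x)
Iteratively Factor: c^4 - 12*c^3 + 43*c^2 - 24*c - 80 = (c - 5)*(c^3 - 7*c^2 + 8*c + 16) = (c - 5)*(c + 1)*(c^2 - 8*c + 16) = (c - 5)*(c - 4)*(c + 1)*(c - 4)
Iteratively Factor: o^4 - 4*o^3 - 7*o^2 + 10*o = (o + 2)*(o^3 - 6*o^2 + 5*o) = o*(o + 2)*(o^2 - 6*o + 5) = o*(o - 5)*(o + 2)*(o - 1)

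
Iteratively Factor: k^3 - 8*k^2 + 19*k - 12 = (k - 1)*(k^2 - 7*k + 12) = (k - 3)*(k - 1)*(k - 4)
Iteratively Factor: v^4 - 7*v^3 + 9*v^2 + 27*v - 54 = (v - 3)*(v^3 - 4*v^2 - 3*v + 18) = (v - 3)^2*(v^2 - v - 6) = (v - 3)^3*(v + 2)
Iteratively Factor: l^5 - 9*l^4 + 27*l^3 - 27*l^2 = (l - 3)*(l^4 - 6*l^3 + 9*l^2) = l*(l - 3)*(l^3 - 6*l^2 + 9*l) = l*(l - 3)^2*(l^2 - 3*l) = l^2*(l - 3)^2*(l - 3)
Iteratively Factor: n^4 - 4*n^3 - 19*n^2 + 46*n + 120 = (n - 5)*(n^3 + n^2 - 14*n - 24) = (n - 5)*(n - 4)*(n^2 + 5*n + 6) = (n - 5)*(n - 4)*(n + 2)*(n + 3)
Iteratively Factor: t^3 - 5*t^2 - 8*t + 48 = (t - 4)*(t^2 - t - 12) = (t - 4)*(t + 3)*(t - 4)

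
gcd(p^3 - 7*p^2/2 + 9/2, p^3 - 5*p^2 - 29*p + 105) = p - 3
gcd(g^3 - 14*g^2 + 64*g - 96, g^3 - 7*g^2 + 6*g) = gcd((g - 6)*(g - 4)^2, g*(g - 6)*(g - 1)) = g - 6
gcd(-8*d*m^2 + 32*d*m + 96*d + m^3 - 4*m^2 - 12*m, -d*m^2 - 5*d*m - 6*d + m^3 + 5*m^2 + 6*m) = m + 2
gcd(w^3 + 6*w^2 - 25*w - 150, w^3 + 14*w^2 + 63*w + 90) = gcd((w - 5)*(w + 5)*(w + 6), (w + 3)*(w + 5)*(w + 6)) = w^2 + 11*w + 30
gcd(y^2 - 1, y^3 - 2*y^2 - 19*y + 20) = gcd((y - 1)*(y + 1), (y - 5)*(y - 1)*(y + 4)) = y - 1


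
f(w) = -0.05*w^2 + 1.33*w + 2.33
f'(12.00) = 0.13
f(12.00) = 11.09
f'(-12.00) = 2.53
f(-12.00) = -20.83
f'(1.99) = 1.13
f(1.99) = 4.78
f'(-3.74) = 1.70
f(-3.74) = -3.34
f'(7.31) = 0.60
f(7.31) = 9.38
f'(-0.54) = 1.38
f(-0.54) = 1.60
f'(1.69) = 1.16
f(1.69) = 4.43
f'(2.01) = 1.13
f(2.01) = 4.80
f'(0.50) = 1.28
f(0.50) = 2.98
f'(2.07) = 1.12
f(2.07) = 4.87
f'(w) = 1.33 - 0.1*w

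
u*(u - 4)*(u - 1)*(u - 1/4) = u^4 - 21*u^3/4 + 21*u^2/4 - u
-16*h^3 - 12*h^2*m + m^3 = (-4*h + m)*(2*h + m)^2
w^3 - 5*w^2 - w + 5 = (w - 5)*(w - 1)*(w + 1)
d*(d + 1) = d^2 + d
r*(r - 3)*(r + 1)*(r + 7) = r^4 + 5*r^3 - 17*r^2 - 21*r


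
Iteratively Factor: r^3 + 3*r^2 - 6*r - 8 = (r + 4)*(r^2 - r - 2) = (r + 1)*(r + 4)*(r - 2)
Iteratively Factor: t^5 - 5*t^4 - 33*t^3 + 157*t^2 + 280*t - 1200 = (t + 4)*(t^4 - 9*t^3 + 3*t^2 + 145*t - 300) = (t - 5)*(t + 4)*(t^3 - 4*t^2 - 17*t + 60) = (t - 5)*(t - 3)*(t + 4)*(t^2 - t - 20) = (t - 5)^2*(t - 3)*(t + 4)*(t + 4)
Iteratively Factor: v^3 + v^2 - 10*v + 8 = (v - 2)*(v^2 + 3*v - 4) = (v - 2)*(v + 4)*(v - 1)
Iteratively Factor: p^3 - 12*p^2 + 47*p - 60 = (p - 3)*(p^2 - 9*p + 20) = (p - 4)*(p - 3)*(p - 5)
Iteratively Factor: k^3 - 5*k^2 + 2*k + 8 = (k - 4)*(k^2 - k - 2) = (k - 4)*(k - 2)*(k + 1)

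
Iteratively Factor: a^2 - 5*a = (a)*(a - 5)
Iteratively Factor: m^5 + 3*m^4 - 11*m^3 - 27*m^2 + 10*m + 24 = (m + 4)*(m^4 - m^3 - 7*m^2 + m + 6) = (m + 2)*(m + 4)*(m^3 - 3*m^2 - m + 3) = (m - 1)*(m + 2)*(m + 4)*(m^2 - 2*m - 3) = (m - 1)*(m + 1)*(m + 2)*(m + 4)*(m - 3)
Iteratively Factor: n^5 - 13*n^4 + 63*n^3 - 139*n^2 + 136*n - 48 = (n - 1)*(n^4 - 12*n^3 + 51*n^2 - 88*n + 48) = (n - 3)*(n - 1)*(n^3 - 9*n^2 + 24*n - 16) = (n - 3)*(n - 1)^2*(n^2 - 8*n + 16) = (n - 4)*(n - 3)*(n - 1)^2*(n - 4)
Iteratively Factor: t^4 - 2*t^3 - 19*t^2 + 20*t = (t)*(t^3 - 2*t^2 - 19*t + 20) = t*(t + 4)*(t^2 - 6*t + 5) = t*(t - 5)*(t + 4)*(t - 1)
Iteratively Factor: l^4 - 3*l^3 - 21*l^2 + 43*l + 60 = (l - 3)*(l^3 - 21*l - 20) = (l - 5)*(l - 3)*(l^2 + 5*l + 4) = (l - 5)*(l - 3)*(l + 4)*(l + 1)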